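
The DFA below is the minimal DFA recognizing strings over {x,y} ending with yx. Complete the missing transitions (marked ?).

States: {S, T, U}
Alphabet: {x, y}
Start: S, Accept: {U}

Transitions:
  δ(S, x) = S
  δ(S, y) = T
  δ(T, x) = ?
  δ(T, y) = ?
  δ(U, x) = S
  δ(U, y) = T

From the language and accept set, identify what each state tracks — S: no suffix match; T: one trailing y; U: suffix is yx.
Each missing δ(q, a) is the state matching the new tracked value after reading a.
δ(T, x) = U; δ(T, y) = T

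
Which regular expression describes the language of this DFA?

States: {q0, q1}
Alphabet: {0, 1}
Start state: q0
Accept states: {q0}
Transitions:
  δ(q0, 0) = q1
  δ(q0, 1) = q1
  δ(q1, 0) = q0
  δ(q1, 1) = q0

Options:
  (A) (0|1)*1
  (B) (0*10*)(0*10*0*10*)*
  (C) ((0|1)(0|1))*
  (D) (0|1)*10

Check each option against the DFA on short strings; one disagreement eliminates an option:
  (A) (0|1)*1: on ε the DFA stays in q0 and accepts (q0 ∈ Accept), but the regex does not match it → eliminate
  (B) (0*10*)(0*10*0*10*)*: on ε the DFA stays in q0 and accepts (q0 ∈ Accept), but the regex does not match it → eliminate
  (C) ((0|1)(0|1))*: agrees with the DFA on every string of length ≤ 6
  (D) (0|1)*10: on ε the DFA stays in q0 and accepts (q0 ∈ Accept), but the regex does not match it → eliminate
Only (C) is consistent with the DFA.
(C) ((0|1)(0|1))*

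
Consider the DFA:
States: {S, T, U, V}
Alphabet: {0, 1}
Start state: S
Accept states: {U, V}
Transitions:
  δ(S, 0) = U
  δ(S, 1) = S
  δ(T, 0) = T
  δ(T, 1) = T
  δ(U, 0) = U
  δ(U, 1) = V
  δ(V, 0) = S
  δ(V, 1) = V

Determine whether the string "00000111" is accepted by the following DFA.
Processing string "00000111":
  S --0--> U
  U --0--> U
  U --0--> U
  U --0--> U
  U --0--> U
  U --1--> V
  V --1--> V
  V --1--> V
Final state: V
Accept states: {U, V}
Yes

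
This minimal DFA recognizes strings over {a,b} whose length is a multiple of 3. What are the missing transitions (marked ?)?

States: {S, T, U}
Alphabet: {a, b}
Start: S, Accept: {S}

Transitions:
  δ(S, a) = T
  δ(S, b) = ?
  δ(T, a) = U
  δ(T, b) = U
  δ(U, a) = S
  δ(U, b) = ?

From the language and accept set, identify what each state tracks — S: length ≡ 0 (mod 3); T: length ≡ 1 (mod 3); U: length ≡ 2 (mod 3).
Each missing δ(q, a) is the state matching the new tracked value after reading a.
δ(S, b) = T; δ(U, b) = S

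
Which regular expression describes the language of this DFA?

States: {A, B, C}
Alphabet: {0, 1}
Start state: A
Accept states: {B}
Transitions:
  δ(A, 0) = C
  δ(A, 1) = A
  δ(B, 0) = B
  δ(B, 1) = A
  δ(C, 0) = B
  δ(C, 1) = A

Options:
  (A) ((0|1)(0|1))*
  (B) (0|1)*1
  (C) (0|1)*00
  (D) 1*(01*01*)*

Check each option against the DFA on short strings; one disagreement eliminates an option:
  (A) ((0|1)(0|1))*: on ε the DFA stays in A and rejects (A ∉ Accept), but the regex matches it → eliminate
  (B) (0|1)*1: on '1' the DFA goes A → A and rejects (A ∉ Accept), but the regex matches it → eliminate
  (C) (0|1)*00: agrees with the DFA on every string of length ≤ 6
  (D) 1*(01*01*)*: on ε the DFA stays in A and rejects (A ∉ Accept), but the regex matches it → eliminate
Only (C) is consistent with the DFA.
(C) (0|1)*00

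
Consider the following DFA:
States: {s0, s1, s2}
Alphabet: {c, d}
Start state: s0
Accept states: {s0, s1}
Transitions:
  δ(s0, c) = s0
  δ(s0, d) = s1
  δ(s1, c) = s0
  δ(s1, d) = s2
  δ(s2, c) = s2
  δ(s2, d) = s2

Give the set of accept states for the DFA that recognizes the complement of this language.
Complement accept states = All states \ Original accept states
= {s0, s1, s2} \ {s0, s1}
{s2}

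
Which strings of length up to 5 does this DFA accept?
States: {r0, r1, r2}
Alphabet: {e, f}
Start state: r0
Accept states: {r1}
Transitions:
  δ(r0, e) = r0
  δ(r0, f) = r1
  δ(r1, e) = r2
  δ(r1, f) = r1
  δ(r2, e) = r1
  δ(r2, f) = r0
f, ef, ff, eef, eff, fee, fff, eeef, eeff, efee, efff, feef, feff, ffee, ffff, eeeef, eeeff, eefee, eefff, efeef, efeff, effee, effff, feeee, feeff, fefef, fefff, ffeef, ffeff, fffee, fffff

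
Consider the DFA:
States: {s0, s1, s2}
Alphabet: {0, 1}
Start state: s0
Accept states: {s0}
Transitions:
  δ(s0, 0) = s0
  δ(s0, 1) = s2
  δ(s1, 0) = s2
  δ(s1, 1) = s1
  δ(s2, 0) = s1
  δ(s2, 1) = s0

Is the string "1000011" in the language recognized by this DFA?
Processing string "1000011":
  s0 --1--> s2
  s2 --0--> s1
  s1 --0--> s2
  s2 --0--> s1
  s1 --0--> s2
  s2 --1--> s0
  s0 --1--> s2
Final state: s2
Accept states: {s0}
No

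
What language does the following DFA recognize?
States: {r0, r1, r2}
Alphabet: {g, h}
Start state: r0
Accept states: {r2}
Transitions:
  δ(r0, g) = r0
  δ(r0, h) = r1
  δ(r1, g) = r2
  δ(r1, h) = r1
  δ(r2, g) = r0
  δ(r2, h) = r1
Testing a few strings:
  'hhh' → reject
  'gg' → reject
  'hhgg' → reject
  'g' → reject
State roles: r0=no suffix match; r1=one trailing h; r2=suffix is hg
All strings over {g,h} ending with hg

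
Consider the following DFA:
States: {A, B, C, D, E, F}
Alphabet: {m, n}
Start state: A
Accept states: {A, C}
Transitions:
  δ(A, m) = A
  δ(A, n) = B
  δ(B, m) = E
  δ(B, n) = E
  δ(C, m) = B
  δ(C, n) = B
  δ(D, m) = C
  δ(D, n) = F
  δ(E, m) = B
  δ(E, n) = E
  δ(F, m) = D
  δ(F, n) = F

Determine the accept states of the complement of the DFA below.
Complement accept states = All states \ Original accept states
= {A, B, C, D, E, F} \ {A, C}
{B, D, E, F}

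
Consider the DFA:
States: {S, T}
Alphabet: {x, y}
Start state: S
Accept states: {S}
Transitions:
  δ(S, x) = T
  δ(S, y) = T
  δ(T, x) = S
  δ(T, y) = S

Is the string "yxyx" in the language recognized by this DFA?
Processing string "yxyx":
  S --y--> T
  T --x--> S
  S --y--> T
  T --x--> S
Final state: S
Accept states: {S}
Yes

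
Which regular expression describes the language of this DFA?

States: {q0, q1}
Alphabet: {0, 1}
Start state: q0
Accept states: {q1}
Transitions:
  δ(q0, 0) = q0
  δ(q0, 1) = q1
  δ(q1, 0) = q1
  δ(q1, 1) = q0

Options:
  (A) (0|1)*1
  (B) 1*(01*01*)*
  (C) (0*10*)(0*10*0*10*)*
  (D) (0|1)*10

Check each option against the DFA on short strings; one disagreement eliminates an option:
  (A) (0|1)*1: on '10' the DFA goes q0 → q1 → q1 and accepts (q1 ∈ Accept), but the regex does not match it → eliminate
  (B) 1*(01*01*)*: on ε the DFA stays in q0 and rejects (q0 ∉ Accept), but the regex matches it → eliminate
  (C) (0*10*)(0*10*0*10*)*: agrees with the DFA on every string of length ≤ 6
  (D) (0|1)*10: on '1' the DFA goes q0 → q1 and accepts (q1 ∈ Accept), but the regex does not match it → eliminate
Only (C) is consistent with the DFA.
(C) (0*10*)(0*10*0*10*)*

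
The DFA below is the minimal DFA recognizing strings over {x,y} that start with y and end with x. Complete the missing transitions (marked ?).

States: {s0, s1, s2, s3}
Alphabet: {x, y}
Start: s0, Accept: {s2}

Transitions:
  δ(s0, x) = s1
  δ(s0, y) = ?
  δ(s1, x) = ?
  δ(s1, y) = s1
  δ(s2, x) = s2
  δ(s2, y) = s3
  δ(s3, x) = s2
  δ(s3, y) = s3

From the language and accept set, identify what each state tracks — s0: no input read; s1: started with x (dead); s2: started with y, last symbol x; s3: started with y, last symbol y.
Each missing δ(q, a) is the state matching the new tracked value after reading a.
δ(s0, y) = s3; δ(s1, x) = s1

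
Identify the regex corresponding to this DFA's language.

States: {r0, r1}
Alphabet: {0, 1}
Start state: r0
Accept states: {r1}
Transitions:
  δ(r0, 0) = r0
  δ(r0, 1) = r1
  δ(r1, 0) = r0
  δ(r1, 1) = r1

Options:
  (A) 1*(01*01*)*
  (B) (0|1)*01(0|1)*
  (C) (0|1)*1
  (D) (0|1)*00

Check each option against the DFA on short strings; one disagreement eliminates an option:
  (A) 1*(01*01*)*: on ε the DFA stays in r0 and rejects (r0 ∉ Accept), but the regex matches it → eliminate
  (B) (0|1)*01(0|1)*: on '1' the DFA goes r0 → r1 and accepts (r1 ∈ Accept), but the regex does not match it → eliminate
  (C) (0|1)*1: agrees with the DFA on every string of length ≤ 6
  (D) (0|1)*00: on '1' the DFA goes r0 → r1 and accepts (r1 ∈ Accept), but the regex does not match it → eliminate
Only (C) is consistent with the DFA.
(C) (0|1)*1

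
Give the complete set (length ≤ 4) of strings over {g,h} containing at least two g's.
gg, ggg, ggh, ghg, hgg, gggg, gggh, gghg, gghh, ghgg, ghgh, ghhg, hggg, hggh, hghg, hhgg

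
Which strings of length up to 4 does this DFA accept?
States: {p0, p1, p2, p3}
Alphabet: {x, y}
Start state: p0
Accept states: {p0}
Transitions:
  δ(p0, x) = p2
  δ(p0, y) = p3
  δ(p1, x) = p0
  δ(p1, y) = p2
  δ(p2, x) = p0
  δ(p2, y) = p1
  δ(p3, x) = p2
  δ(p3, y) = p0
ε, xx, yy, xyx, yxx, xxxx, xxyy, xyyx, yxyx, yyxx, yyyy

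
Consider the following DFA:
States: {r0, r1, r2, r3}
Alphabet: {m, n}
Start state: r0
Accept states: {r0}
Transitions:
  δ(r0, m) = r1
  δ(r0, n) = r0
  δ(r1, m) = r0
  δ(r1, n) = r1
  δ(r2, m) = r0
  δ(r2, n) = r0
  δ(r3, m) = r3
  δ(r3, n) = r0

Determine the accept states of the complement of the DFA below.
Complement accept states = All states \ Original accept states
= {r0, r1, r2, r3} \ {r0}
{r1, r2, r3}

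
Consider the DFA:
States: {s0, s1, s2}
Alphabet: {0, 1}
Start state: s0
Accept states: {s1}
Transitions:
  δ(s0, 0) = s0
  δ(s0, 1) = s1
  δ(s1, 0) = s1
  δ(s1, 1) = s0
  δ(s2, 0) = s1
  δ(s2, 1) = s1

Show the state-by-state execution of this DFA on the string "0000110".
read '0': s0 → s0
  read '0': s0 → s0
  read '0': s0 → s0
  read '0': s0 → s0
  read '1': s0 → s1
  read '1': s1 → s0
  read '0': s0 → s0
s0 -> s0 -> s0 -> s0 -> s0 -> s1 -> s0 -> s0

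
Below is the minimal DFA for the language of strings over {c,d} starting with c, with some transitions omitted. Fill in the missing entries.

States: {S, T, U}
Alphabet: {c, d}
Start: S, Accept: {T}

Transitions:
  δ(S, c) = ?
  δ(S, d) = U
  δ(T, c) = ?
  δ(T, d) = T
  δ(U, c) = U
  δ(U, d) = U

From the language and accept set, identify what each state tracks — S: no input read; T: started with c; U: started with d (dead).
Each missing δ(q, a) is the state matching the new tracked value after reading a.
δ(S, c) = T; δ(T, c) = T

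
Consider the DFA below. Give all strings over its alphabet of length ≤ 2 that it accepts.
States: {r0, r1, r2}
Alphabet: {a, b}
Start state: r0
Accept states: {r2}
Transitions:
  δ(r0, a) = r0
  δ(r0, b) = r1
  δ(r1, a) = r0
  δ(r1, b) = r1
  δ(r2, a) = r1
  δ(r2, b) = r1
None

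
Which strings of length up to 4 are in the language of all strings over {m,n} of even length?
ε, mm, mn, nm, nn, mmmm, mmmn, mmnm, mmnn, mnmm, mnmn, mnnm, mnnn, nmmm, nmmn, nmnm, nmnn, nnmm, nnmn, nnnm, nnnn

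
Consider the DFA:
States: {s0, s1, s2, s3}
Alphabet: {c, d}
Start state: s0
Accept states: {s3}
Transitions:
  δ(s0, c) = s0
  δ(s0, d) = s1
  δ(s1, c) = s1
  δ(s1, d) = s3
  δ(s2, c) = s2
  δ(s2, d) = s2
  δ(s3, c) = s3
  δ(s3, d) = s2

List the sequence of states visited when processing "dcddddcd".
read 'd': s0 → s1
  read 'c': s1 → s1
  read 'd': s1 → s3
  read 'd': s3 → s2
  read 'd': s2 → s2
  read 'd': s2 → s2
  read 'c': s2 → s2
  read 'd': s2 → s2
s0 -> s1 -> s1 -> s3 -> s2 -> s2 -> s2 -> s2 -> s2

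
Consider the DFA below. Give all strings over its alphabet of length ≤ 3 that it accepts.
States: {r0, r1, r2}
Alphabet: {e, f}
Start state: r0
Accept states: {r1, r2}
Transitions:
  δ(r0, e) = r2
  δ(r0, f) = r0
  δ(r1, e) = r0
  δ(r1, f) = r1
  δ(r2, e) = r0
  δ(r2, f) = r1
e, ef, fe, eee, eff, fef, ffe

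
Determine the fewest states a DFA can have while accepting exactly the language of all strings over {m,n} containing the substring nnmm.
By Myhill–Nerode, count the distinguishable equivalence classes: 5 classes — one per longest suffix of the input that is a prefix of 'nnmm' (lengths 0 through 3), plus an absorbing 'already seen nnmm' class.
5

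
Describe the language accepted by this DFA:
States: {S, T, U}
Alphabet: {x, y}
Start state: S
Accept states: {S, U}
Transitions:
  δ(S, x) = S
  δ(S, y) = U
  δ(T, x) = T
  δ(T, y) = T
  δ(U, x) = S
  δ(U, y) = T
Testing a few strings:
  'yyy' → reject
  'x' → accept
  'xy' → accept
  'yy' → reject
State roles: S=last symbol not y (ok); T=saw yy (dead); U=last symbol y (ok)
All strings over {x,y} with no two consecutive y's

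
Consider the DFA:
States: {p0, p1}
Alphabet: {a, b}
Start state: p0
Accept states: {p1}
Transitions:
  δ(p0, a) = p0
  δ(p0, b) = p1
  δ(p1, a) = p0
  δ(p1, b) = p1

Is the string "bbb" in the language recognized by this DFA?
Processing string "bbb":
  p0 --b--> p1
  p1 --b--> p1
  p1 --b--> p1
Final state: p1
Accept states: {p1}
Yes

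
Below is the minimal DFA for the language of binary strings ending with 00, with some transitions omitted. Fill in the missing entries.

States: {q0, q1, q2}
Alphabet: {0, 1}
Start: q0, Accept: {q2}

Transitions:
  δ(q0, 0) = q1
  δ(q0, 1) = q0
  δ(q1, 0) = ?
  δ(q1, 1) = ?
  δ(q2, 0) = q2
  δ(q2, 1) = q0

From the language and accept set, identify what each state tracks — q0: last symbol not 0; q1: one trailing 0; q2: two trailing 0's.
Each missing δ(q, a) is the state matching the new tracked value after reading a.
δ(q1, 0) = q2; δ(q1, 1) = q0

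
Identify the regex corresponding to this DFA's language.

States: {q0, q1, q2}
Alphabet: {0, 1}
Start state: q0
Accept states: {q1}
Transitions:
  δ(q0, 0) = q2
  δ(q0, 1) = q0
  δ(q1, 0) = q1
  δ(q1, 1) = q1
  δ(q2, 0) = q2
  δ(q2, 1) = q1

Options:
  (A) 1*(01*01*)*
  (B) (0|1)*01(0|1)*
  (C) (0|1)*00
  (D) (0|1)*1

Check each option against the DFA on short strings; one disagreement eliminates an option:
  (A) 1*(01*01*)*: on ε the DFA stays in q0 and rejects (q0 ∉ Accept), but the regex matches it → eliminate
  (B) (0|1)*01(0|1)*: agrees with the DFA on every string of length ≤ 6
  (C) (0|1)*00: on '00' the DFA goes q0 → q2 → q2 and rejects (q2 ∉ Accept), but the regex matches it → eliminate
  (D) (0|1)*1: on '1' the DFA goes q0 → q0 and rejects (q0 ∉ Accept), but the regex matches it → eliminate
Only (B) is consistent with the DFA.
(B) (0|1)*01(0|1)*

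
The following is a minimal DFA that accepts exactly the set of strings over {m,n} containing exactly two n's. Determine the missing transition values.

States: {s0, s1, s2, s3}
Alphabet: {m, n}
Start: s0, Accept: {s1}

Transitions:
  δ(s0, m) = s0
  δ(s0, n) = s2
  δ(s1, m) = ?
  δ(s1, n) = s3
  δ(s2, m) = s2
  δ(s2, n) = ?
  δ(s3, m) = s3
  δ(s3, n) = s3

From the language and accept set, identify what each state tracks — s0: zero n's; s1: two n's; s2: one n; s3: ≥ three n's (dead).
Each missing δ(q, a) is the state matching the new tracked value after reading a.
δ(s1, m) = s1; δ(s2, n) = s1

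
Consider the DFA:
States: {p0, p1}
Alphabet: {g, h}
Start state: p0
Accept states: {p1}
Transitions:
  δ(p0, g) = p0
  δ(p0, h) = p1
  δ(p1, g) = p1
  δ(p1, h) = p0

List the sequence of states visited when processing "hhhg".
read 'h': p0 → p1
  read 'h': p1 → p0
  read 'h': p0 → p1
  read 'g': p1 → p1
p0 -> p1 -> p0 -> p1 -> p1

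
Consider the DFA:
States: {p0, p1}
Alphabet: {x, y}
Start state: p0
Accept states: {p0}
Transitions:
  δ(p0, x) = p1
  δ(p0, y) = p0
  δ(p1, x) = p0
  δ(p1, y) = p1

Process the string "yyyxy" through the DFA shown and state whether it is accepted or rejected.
Processing string "yyyxy":
  p0 --y--> p0
  p0 --y--> p0
  p0 --y--> p0
  p0 --x--> p1
  p1 --y--> p1
Final state: p1
Accept states: {p0}
No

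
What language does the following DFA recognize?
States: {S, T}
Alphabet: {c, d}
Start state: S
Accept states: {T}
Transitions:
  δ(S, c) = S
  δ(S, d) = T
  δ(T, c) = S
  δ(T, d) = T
Testing a few strings:
  'dd' → accept
  'ccc' → reject
  'cdd' → accept
  'c' → reject
State roles: S=last symbol not d; T=last symbol is d
All strings over {c,d} ending with d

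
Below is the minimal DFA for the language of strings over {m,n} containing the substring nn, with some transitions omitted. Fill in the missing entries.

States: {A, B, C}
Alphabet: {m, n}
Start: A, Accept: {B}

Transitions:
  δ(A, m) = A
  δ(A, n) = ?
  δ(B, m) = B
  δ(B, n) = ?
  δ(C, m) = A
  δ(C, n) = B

From the language and accept set, identify what each state tracks — A: no progress toward nn; B: substring nn seen; C: one trailing n.
Each missing δ(q, a) is the state matching the new tracked value after reading a.
δ(A, n) = C; δ(B, n) = B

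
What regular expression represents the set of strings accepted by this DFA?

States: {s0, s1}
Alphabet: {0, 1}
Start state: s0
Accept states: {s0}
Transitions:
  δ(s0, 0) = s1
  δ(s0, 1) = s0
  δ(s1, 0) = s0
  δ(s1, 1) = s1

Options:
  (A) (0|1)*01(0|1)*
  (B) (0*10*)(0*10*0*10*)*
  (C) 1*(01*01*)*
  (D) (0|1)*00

Check each option against the DFA on short strings; one disagreement eliminates an option:
  (A) (0|1)*01(0|1)*: on ε the DFA stays in s0 and accepts (s0 ∈ Accept), but the regex does not match it → eliminate
  (B) (0*10*)(0*10*0*10*)*: on ε the DFA stays in s0 and accepts (s0 ∈ Accept), but the regex does not match it → eliminate
  (C) 1*(01*01*)*: agrees with the DFA on every string of length ≤ 6
  (D) (0|1)*00: on ε the DFA stays in s0 and accepts (s0 ∈ Accept), but the regex does not match it → eliminate
Only (C) is consistent with the DFA.
(C) 1*(01*01*)*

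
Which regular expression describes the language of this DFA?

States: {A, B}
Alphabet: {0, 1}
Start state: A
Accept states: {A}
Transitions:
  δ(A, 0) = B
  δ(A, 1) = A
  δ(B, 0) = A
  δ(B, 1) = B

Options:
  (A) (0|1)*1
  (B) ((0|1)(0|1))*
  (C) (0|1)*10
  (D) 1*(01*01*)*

Check each option against the DFA on short strings; one disagreement eliminates an option:
  (A) (0|1)*1: on ε the DFA stays in A and accepts (A ∈ Accept), but the regex does not match it → eliminate
  (B) ((0|1)(0|1))*: on '1' the DFA goes A → A and accepts (A ∈ Accept), but the regex does not match it → eliminate
  (C) (0|1)*10: on ε the DFA stays in A and accepts (A ∈ Accept), but the regex does not match it → eliminate
  (D) 1*(01*01*)*: agrees with the DFA on every string of length ≤ 6
Only (D) is consistent with the DFA.
(D) 1*(01*01*)*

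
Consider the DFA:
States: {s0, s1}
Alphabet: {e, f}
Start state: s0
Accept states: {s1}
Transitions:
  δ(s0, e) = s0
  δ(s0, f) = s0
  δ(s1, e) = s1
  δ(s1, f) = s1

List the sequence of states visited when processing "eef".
read 'e': s0 → s0
  read 'e': s0 → s0
  read 'f': s0 → s0
s0 -> s0 -> s0 -> s0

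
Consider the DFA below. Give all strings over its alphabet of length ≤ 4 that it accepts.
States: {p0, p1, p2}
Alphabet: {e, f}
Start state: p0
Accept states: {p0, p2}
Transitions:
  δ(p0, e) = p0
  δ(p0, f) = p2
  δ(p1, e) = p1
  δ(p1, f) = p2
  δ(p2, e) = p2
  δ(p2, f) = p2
ε, e, f, ee, ef, fe, ff, eee, eef, efe, eff, fee, fef, ffe, fff, eeee, eeef, eefe, eeff, efee, efef, effe, efff, feee, feef, fefe, feff, ffee, ffef, fffe, ffff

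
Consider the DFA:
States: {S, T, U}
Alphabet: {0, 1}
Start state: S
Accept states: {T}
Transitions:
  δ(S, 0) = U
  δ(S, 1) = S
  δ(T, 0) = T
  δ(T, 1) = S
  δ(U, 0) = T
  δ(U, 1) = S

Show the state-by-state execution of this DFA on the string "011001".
read '0': S → U
  read '1': U → S
  read '1': S → S
  read '0': S → U
  read '0': U → T
  read '1': T → S
S -> U -> S -> S -> U -> T -> S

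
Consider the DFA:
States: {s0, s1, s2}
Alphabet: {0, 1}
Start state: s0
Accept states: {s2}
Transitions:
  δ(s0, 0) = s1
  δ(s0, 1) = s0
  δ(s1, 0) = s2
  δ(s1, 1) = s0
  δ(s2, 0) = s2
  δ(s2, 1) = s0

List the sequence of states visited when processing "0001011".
read '0': s0 → s1
  read '0': s1 → s2
  read '0': s2 → s2
  read '1': s2 → s0
  read '0': s0 → s1
  read '1': s1 → s0
  read '1': s0 → s0
s0 -> s1 -> s2 -> s2 -> s0 -> s1 -> s0 -> s0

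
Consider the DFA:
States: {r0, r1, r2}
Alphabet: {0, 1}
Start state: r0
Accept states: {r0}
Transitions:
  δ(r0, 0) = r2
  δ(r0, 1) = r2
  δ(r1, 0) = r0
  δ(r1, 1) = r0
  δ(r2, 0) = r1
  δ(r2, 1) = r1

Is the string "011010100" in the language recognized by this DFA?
Processing string "011010100":
  r0 --0--> r2
  r2 --1--> r1
  r1 --1--> r0
  r0 --0--> r2
  r2 --1--> r1
  r1 --0--> r0
  r0 --1--> r2
  r2 --0--> r1
  r1 --0--> r0
Final state: r0
Accept states: {r0}
Yes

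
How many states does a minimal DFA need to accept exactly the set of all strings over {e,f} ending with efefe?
By Myhill–Nerode, count the distinguishable equivalence classes: 6 classes — one per longest suffix of the input that is a prefix of 'efefe' (lengths 0 through 5); only the length-5 class is accepting.
6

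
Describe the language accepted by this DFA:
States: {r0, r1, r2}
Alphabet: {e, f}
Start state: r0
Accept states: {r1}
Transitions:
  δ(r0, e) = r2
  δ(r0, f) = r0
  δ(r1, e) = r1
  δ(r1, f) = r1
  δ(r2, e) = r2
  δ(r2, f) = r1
Testing a few strings:
  'e' → reject
  'fef' → accept
  'ee' → reject
  'f' → reject
State roles: r0=no e seen yet; r1=substring ef seen; r2=seen a e, waiting for f
All strings over {e,f} containing the substring ef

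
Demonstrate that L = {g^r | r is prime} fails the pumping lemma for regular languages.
Assume L is regular with pumping length p. Idea: pumping by a suitable count produces a composite length.
Let q be a prime with q ≥ p and choose s = g^q ∈ L. By the pumping lemma, s = xyz with |xy| ≤ p, |y| = k ≥ 1. Take i = q+1: |xy^(q+1)z| = q + q·k = q(1+k). Since q ≥ 2 and 1+k ≥ 2, q(1+k) is composite, so xy^(q+1)z ∉ L.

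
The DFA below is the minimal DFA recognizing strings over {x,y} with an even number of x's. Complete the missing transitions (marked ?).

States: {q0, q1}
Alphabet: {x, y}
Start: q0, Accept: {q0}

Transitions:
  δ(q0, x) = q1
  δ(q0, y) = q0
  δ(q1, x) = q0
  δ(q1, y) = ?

From the language and accept set, identify what each state tracks — q0: even number of x's so far; q1: odd number of x's so far.
Each missing δ(q, a) is the state matching the new tracked value after reading a.
δ(q1, y) = q1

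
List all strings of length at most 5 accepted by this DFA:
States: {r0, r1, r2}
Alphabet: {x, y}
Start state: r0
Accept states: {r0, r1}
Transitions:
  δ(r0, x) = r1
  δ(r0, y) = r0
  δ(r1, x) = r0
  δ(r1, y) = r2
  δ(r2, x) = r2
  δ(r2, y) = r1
ε, x, y, xx, yx, yy, xxx, xxy, xyy, yxx, yyx, yyy, xxxx, xxyx, xxyy, xyxy, xyyx, yxxx, yxxy, yxyy, yyxx, yyyx, yyyy, xxxxx, xxxxy, xxxyy, xxyxx, xxyyx, xxyyy, xyxxy, xyxyx, xyyxx, xyyxy, xyyyy, yxxxx, yxxyx, yxxyy, yxyxy, yxyyx, yyxxx, yyxxy, yyxyy, yyyxx, yyyyx, yyyyy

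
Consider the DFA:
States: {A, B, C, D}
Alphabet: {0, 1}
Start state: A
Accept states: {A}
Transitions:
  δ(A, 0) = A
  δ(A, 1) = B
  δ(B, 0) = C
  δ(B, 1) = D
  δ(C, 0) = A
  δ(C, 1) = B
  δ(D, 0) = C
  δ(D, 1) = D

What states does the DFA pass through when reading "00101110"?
read '0': A → A
  read '0': A → A
  read '1': A → B
  read '0': B → C
  read '1': C → B
  read '1': B → D
  read '1': D → D
  read '0': D → C
A -> A -> A -> B -> C -> B -> D -> D -> C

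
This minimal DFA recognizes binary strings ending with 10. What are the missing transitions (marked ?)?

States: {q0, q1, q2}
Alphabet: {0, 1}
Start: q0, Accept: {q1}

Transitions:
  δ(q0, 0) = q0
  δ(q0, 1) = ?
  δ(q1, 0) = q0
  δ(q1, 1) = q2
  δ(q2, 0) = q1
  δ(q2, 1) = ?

From the language and accept set, identify what each state tracks — q0: no suffix match; q1: suffix is 10; q2: one trailing 1.
Each missing δ(q, a) is the state matching the new tracked value after reading a.
δ(q0, 1) = q2; δ(q2, 1) = q2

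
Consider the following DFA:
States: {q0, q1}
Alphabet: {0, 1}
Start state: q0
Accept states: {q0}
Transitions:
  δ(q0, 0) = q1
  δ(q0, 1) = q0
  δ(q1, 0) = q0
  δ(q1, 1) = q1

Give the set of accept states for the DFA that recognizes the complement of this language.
Complement accept states = All states \ Original accept states
= {q0, q1} \ {q0}
{q1}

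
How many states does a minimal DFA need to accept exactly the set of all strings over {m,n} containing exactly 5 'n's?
By Myhill–Nerode, count the distinguishable equivalence classes: 7 classes — having seen 0, 1, …, 5, or >5 copies of 'n'; the count-5 class is the only accepting one and >5 is dead.
7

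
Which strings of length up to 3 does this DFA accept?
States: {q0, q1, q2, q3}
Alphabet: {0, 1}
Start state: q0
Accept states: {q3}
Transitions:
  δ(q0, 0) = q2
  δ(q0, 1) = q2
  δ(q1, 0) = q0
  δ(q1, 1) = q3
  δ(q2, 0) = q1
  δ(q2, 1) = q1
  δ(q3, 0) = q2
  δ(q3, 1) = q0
001, 011, 101, 111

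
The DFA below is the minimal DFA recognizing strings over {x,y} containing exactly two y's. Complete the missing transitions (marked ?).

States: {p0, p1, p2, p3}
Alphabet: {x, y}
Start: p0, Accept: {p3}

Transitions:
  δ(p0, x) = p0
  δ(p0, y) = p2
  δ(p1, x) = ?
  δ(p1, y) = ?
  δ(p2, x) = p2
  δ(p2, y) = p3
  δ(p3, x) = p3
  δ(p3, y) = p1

From the language and accept set, identify what each state tracks — p0: zero y's; p1: ≥ three y's (dead); p2: one y; p3: two y's.
Each missing δ(q, a) is the state matching the new tracked value after reading a.
δ(p1, x) = p1; δ(p1, y) = p1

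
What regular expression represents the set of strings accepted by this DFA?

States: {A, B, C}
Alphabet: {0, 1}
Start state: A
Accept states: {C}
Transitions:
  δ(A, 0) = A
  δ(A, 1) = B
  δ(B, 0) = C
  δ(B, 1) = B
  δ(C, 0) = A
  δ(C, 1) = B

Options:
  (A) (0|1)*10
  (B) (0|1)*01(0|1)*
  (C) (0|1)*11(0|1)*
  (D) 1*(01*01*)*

Check each option against the DFA on short strings; one disagreement eliminates an option:
  (A) (0|1)*10: agrees with the DFA on every string of length ≤ 6
  (B) (0|1)*01(0|1)*: on '01' the DFA goes A → A → B and rejects (B ∉ Accept), but the regex matches it → eliminate
  (C) (0|1)*11(0|1)*: on '10' the DFA goes A → B → C and accepts (C ∈ Accept), but the regex does not match it → eliminate
  (D) 1*(01*01*)*: on ε the DFA stays in A and rejects (A ∉ Accept), but the regex matches it → eliminate
Only (A) is consistent with the DFA.
(A) (0|1)*10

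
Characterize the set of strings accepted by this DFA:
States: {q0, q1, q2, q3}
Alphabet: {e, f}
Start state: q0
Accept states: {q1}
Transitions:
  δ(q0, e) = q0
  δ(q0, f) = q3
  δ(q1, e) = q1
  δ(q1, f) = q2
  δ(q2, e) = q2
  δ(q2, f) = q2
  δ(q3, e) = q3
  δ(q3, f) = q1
Testing a few strings:
  'ffef' → reject
  'fee' → reject
  'eee' → reject
  'f' → reject
State roles: q0=zero f's; q1=two f's; q2=≥ three f's (dead); q3=one f
All strings over {e,f} containing exactly two f's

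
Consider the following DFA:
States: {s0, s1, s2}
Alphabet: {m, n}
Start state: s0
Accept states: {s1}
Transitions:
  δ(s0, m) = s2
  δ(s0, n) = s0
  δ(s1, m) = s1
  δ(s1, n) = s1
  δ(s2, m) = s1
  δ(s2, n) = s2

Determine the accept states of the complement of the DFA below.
Complement accept states = All states \ Original accept states
= {s0, s1, s2} \ {s1}
{s0, s2}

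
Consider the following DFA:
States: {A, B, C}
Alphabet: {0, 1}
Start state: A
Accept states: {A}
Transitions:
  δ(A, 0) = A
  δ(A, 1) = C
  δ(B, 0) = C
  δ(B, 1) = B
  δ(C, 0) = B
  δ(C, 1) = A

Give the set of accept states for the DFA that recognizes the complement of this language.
Complement accept states = All states \ Original accept states
= {A, B, C} \ {A}
{B, C}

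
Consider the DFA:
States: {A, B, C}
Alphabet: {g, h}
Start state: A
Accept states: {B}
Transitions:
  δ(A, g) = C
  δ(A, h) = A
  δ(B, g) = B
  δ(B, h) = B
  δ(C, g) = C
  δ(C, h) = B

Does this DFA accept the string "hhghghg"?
Processing string "hhghghg":
  A --h--> A
  A --h--> A
  A --g--> C
  C --h--> B
  B --g--> B
  B --h--> B
  B --g--> B
Final state: B
Accept states: {B}
Yes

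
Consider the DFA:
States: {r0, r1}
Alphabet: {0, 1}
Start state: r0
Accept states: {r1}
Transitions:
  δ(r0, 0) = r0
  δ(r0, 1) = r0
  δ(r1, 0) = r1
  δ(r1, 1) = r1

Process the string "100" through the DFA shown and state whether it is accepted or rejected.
Processing string "100":
  r0 --1--> r0
  r0 --0--> r0
  r0 --0--> r0
Final state: r0
Accept states: {r1}
No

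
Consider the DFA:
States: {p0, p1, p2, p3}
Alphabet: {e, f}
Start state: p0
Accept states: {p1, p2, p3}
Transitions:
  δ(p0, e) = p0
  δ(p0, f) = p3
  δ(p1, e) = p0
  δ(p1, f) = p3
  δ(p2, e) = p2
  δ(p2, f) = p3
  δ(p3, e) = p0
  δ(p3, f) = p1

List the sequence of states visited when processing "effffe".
read 'e': p0 → p0
  read 'f': p0 → p3
  read 'f': p3 → p1
  read 'f': p1 → p3
  read 'f': p3 → p1
  read 'e': p1 → p0
p0 -> p0 -> p3 -> p1 -> p3 -> p1 -> p0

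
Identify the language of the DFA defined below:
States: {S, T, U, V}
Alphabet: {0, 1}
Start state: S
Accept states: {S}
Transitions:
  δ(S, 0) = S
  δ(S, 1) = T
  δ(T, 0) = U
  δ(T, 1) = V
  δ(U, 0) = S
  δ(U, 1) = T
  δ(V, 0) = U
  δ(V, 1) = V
Testing a few strings:
  '1' → reject
  '0001' → reject
  '1000' → accept
  '11' → reject
State roles: S=value ≡ 0 (mod 4); T=value ≡ 1 (mod 4); U=value ≡ 2 (mod 4); V=value ≡ 3 (mod 4)
All binary strings representing a multiple of 4 (read in base 2; leading zeros allowed and ε counts as 0)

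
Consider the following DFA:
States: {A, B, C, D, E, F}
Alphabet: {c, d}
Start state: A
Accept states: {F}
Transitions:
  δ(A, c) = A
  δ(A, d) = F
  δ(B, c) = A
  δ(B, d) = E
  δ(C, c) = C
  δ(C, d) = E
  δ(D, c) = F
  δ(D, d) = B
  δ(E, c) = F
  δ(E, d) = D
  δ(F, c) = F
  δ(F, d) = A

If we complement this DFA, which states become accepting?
Complement accept states = All states \ Original accept states
= {A, B, C, D, E, F} \ {F}
{A, B, C, D, E}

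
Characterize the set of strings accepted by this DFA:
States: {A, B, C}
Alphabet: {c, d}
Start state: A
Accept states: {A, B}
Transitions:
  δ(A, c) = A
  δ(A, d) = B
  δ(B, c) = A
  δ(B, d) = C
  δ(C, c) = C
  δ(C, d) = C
Testing a few strings:
  'c' → accept
  'cdd' → reject
  'cdc' → accept
  'ddc' → reject
State roles: A=last symbol not d (ok); B=last symbol d (ok); C=saw dd (dead)
All strings over {c,d} with no two consecutive d's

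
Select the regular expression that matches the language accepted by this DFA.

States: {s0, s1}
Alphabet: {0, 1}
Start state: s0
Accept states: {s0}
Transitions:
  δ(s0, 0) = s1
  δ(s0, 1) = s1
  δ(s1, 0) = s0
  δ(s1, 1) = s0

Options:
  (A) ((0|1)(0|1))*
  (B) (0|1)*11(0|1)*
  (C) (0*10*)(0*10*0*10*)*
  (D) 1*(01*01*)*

Check each option against the DFA on short strings; one disagreement eliminates an option:
  (A) ((0|1)(0|1))*: agrees with the DFA on every string of length ≤ 6
  (B) (0|1)*11(0|1)*: on ε the DFA stays in s0 and accepts (s0 ∈ Accept), but the regex does not match it → eliminate
  (C) (0*10*)(0*10*0*10*)*: on ε the DFA stays in s0 and accepts (s0 ∈ Accept), but the regex does not match it → eliminate
  (D) 1*(01*01*)*: on '1' the DFA goes s0 → s1 and rejects (s1 ∉ Accept), but the regex matches it → eliminate
Only (A) is consistent with the DFA.
(A) ((0|1)(0|1))*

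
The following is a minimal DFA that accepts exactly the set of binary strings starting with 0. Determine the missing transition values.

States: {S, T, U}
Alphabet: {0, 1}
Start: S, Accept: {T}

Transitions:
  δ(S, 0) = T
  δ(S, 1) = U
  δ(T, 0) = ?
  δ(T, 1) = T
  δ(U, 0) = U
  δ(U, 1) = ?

From the language and accept set, identify what each state tracks — S: no input read; T: started with 0; U: started with 1 (dead).
Each missing δ(q, a) is the state matching the new tracked value after reading a.
δ(T, 0) = T; δ(U, 1) = U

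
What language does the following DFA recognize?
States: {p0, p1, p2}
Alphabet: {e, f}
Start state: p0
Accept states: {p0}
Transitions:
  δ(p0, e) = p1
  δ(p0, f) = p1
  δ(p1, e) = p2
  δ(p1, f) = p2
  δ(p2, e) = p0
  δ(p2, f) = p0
Testing a few strings:
  'fff' → accept
  'efe' → accept
  'f' → reject
  'ee' → reject
State roles: p0=length ≡ 0 (mod 3); p1=length ≡ 1 (mod 3); p2=length ≡ 2 (mod 3)
All strings over {e,f} whose length is a multiple of 3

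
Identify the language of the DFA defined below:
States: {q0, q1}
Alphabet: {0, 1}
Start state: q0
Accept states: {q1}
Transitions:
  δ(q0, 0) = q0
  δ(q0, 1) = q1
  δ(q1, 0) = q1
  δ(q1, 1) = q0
Testing a few strings:
  '00' → reject
  '000' → reject
  '1' → accept
  '0' → reject
State roles: q0=even number of 1's so far; q1=odd number of 1's so far
All binary strings with an odd number of 1's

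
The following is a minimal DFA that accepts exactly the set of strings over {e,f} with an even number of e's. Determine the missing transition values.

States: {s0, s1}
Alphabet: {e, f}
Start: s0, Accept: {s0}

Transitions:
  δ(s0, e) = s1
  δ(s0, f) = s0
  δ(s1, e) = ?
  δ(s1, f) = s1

From the language and accept set, identify what each state tracks — s0: even number of e's so far; s1: odd number of e's so far.
Each missing δ(q, a) is the state matching the new tracked value after reading a.
δ(s1, e) = s0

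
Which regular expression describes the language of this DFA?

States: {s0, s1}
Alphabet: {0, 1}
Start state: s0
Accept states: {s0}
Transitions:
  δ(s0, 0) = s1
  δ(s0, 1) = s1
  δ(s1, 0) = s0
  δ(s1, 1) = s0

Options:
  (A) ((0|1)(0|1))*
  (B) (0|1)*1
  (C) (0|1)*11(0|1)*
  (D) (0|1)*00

Check each option against the DFA on short strings; one disagreement eliminates an option:
  (A) ((0|1)(0|1))*: agrees with the DFA on every string of length ≤ 6
  (B) (0|1)*1: on ε the DFA stays in s0 and accepts (s0 ∈ Accept), but the regex does not match it → eliminate
  (C) (0|1)*11(0|1)*: on ε the DFA stays in s0 and accepts (s0 ∈ Accept), but the regex does not match it → eliminate
  (D) (0|1)*00: on ε the DFA stays in s0 and accepts (s0 ∈ Accept), but the regex does not match it → eliminate
Only (A) is consistent with the DFA.
(A) ((0|1)(0|1))*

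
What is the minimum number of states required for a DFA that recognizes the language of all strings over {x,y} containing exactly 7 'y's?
By Myhill–Nerode, count the distinguishable equivalence classes: 9 classes — having seen 0, 1, …, 7, or >7 copies of 'y'; the count-7 class is the only accepting one and >7 is dead.
9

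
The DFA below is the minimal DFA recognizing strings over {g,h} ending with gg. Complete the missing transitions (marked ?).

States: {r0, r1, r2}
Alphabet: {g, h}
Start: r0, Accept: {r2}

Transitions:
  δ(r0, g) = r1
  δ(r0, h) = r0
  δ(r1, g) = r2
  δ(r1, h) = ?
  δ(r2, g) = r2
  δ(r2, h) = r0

From the language and accept set, identify what each state tracks — r0: last symbol not g; r1: one trailing g; r2: two trailing g's.
Each missing δ(q, a) is the state matching the new tracked value after reading a.
δ(r1, h) = r0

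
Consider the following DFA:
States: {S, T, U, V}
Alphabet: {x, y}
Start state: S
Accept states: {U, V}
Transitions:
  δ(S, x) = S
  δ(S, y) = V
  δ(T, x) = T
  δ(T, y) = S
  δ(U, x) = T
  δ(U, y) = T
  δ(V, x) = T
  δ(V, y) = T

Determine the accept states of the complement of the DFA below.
Complement accept states = All states \ Original accept states
= {S, T, U, V} \ {U, V}
{S, T}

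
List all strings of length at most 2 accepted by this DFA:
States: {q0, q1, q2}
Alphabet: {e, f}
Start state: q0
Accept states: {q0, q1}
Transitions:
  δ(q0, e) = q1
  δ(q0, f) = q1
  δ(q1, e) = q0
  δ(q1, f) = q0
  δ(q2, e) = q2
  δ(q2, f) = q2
ε, e, f, ee, ef, fe, ff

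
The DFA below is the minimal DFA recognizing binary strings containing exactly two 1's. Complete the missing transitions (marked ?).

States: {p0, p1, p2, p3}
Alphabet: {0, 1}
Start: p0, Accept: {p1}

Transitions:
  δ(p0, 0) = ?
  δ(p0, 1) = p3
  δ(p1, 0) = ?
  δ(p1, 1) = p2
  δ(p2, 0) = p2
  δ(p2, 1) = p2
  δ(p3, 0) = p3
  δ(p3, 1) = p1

From the language and accept set, identify what each state tracks — p0: zero 1's; p1: two 1's; p2: ≥ three 1's (dead); p3: one 1.
Each missing δ(q, a) is the state matching the new tracked value after reading a.
δ(p0, 0) = p0; δ(p1, 0) = p1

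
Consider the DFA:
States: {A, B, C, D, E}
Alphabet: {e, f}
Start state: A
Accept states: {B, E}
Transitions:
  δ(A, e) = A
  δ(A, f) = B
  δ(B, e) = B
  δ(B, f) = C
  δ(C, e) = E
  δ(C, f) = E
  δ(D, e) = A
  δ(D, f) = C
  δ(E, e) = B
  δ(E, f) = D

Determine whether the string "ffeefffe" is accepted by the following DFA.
Processing string "ffeefffe":
  A --f--> B
  B --f--> C
  C --e--> E
  E --e--> B
  B --f--> C
  C --f--> E
  E --f--> D
  D --e--> A
Final state: A
Accept states: {B, E}
No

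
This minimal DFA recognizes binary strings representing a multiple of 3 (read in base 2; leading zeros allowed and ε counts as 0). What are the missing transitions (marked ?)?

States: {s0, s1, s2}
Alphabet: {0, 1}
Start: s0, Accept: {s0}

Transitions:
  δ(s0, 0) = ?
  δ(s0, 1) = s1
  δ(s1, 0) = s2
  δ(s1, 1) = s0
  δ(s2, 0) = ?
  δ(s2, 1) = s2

From the language and accept set, identify what each state tracks — s0: value ≡ 0 (mod 3); s1: value ≡ 1 (mod 3); s2: value ≡ 2 (mod 3).
Each missing δ(q, a) is the state matching the new tracked value after reading a.
δ(s0, 0) = s0; δ(s2, 0) = s1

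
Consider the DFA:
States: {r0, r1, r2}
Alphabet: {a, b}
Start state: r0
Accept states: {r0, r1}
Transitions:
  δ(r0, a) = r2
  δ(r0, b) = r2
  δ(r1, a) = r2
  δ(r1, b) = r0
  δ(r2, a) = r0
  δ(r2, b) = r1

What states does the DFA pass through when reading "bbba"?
read 'b': r0 → r2
  read 'b': r2 → r1
  read 'b': r1 → r0
  read 'a': r0 → r2
r0 -> r2 -> r1 -> r0 -> r2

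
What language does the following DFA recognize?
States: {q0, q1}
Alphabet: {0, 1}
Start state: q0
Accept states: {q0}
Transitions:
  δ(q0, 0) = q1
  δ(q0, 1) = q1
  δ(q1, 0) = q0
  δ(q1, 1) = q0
Testing a few strings:
  '1' → reject
  '10' → accept
  '0' → reject
  '00' → accept
State roles: q0=even length so far; q1=odd length so far
All binary strings of even length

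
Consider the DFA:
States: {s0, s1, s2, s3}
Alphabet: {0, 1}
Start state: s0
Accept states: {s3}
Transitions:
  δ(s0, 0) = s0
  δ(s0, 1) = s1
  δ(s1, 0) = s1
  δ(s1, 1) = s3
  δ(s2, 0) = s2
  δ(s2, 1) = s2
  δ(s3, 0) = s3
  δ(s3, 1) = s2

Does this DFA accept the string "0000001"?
Processing string "0000001":
  s0 --0--> s0
  s0 --0--> s0
  s0 --0--> s0
  s0 --0--> s0
  s0 --0--> s0
  s0 --0--> s0
  s0 --1--> s1
Final state: s1
Accept states: {s3}
No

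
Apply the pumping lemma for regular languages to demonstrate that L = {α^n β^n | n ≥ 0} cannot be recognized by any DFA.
Assume L is regular with pumping length p. Idea: pumping the α-block changes the count balance.
Choose s = α^p β^p (length 2p ≥ p). By the pumping lemma, s = xyz with |xy| ≤ p, |y| > 0. So y = α^k for some k > 0 (since xy is entirely within the α's). Pumping gives xy²z = α^(p+k) β^p, which is not in L since p+k ≠ p.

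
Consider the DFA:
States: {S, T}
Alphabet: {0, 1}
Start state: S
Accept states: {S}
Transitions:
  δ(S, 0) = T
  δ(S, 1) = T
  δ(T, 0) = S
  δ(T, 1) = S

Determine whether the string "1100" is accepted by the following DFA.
Processing string "1100":
  S --1--> T
  T --1--> S
  S --0--> T
  T --0--> S
Final state: S
Accept states: {S}
Yes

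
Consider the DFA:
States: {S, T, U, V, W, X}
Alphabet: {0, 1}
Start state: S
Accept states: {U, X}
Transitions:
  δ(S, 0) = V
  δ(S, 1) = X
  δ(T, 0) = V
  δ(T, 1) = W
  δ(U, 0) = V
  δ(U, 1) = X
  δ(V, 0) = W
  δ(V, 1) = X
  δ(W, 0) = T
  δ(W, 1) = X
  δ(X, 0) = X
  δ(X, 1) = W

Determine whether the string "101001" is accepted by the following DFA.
Processing string "101001":
  S --1--> X
  X --0--> X
  X --1--> W
  W --0--> T
  T --0--> V
  V --1--> X
Final state: X
Accept states: {U, X}
Yes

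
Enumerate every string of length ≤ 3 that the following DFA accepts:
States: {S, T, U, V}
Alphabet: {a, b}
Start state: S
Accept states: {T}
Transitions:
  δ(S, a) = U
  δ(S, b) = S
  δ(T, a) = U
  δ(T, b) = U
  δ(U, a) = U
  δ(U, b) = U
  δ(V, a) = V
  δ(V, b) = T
None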